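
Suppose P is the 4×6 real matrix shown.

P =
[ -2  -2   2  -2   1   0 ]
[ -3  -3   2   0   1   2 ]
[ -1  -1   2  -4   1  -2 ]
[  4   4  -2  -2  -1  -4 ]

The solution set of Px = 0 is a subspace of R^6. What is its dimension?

4

Row reduce to echelon form.
R2 ← R2 − (3/2)·R1: [0, 0, -1, 3, -1/2, 2]
R3 ← R3 − (1/2)·R1: [0, 0, 1, -3, 1/2, -2]
R4 ← R4 + (2)·R1: [0, 0, 2, -6, 1, -4]
R3 ← R3 + R2: [0, 0, 0, 0, 0, 0]
R4 ← R4 + (2)·R2: [0, 0, 0, 0, 0, 0]
2 nonzero rows, so rank(P) = 2.
P has 6 columns; by rank–nullity, nullity = 6 − 2 = 4.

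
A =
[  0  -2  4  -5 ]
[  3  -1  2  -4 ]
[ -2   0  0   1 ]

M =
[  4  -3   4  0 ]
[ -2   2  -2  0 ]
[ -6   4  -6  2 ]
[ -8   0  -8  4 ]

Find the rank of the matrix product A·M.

2

First compute AM:
[[ 20,  12,  20, -12],
 [ 34,  -3,  34, -12],
 [-16,   6, -16,   4]]
Now row reduce the product.
R2 ← R2 − (17/10)·R1: [0, -117/5, 0, 42/5]
R3 ← R3 + (4/5)·R1: [0, 78/5, 0, -28/5]
R3 ← R3 + (2/3)·R2: [0, 0, 0, 0]
2 nonzero rows, so rank(AM) = 2.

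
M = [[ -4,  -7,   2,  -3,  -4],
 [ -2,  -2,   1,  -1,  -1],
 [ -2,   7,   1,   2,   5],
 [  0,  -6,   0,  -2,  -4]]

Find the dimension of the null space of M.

3

Row reduce to echelon form.
R2 ← R2 − (1/2)·R1: [0, 3/2, 0, 1/2, 1]
R3 ← R3 − (1/2)·R1: [0, 21/2, 0, 7/2, 7]
R3 ← R3 − (7)·R2: [0, 0, 0, 0, 0]
R4 ← R4 + (4)·R2: [0, 0, 0, 0, 0]
2 nonzero rows, so rank(M) = 2.
M has 5 columns; by rank–nullity, nullity = 5 − 2 = 3.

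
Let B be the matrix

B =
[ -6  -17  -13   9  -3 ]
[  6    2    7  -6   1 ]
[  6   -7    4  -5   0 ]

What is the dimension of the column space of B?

Row reduce to echelon form.
R2 ← R2 + R1: [0, -15, -6, 3, -2]
R3 ← R3 + R1: [0, -24, -9, 4, -3]
R3 ← R3 − (8/5)·R2: [0, 0, 3/5, -4/5, 1/5]
Echelon form has 3 nonzero rows, so rank(B) = 3.
The column space has dimension equal to the rank: 3.

3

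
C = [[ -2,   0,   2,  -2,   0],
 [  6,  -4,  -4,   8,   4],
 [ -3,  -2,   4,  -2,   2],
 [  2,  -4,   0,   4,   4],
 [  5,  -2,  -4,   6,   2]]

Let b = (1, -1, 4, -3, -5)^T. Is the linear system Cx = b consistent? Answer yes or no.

Row reduce the augmented matrix [C | b].
R2 ← R2 + (3)·R1: [0, -4, 2, 2, 4, 2]
R3 ← R3 − (3/2)·R1: [0, -2, 1, 1, 2, 5/2]
R4 ← R4 + R1: [0, -4, 2, 2, 4, -2]
R5 ← R5 + (5/2)·R1: [0, -2, 1, 1, 2, -5/2]
R3 ← R3 − (1/2)·R2: [0, 0, 0, 0, 0, 3/2]
R4 ← R4 − R2: [0, 0, 0, 0, 0, -4]
R5 ← R5 − (1/2)·R2: [0, 0, 0, 0, 0, -7/2]
R4 ← R4 + (8/3)·R3: [0, 0, 0, 0, 0, 0]
R5 ← R5 + (7/3)·R3: [0, 0, 0, 0, 0, 0]
The echelon form has 3 nonzero rows; the last pivot sits in the augmented column, so rank(C) = 2 but rank([C|b]) = 3.
Since the ranks differ, the system is inconsistent.

no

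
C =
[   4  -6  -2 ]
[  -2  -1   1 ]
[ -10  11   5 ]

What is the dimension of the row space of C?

Row reduce to echelon form.
R2 ← R2 + (1/2)·R1: [0, -4, 0]
R3 ← R3 + (5/2)·R1: [0, -4, 0]
R3 ← R3 − R2: [0, 0, 0]
Echelon form has 2 nonzero rows, so rank(C) = 2.
The row space has dimension equal to the rank: 2.

2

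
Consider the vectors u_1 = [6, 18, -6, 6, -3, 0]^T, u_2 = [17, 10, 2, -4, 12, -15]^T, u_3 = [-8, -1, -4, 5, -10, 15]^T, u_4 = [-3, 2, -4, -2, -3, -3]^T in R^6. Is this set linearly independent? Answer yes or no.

Form the matrix with these vectors as rows and row reduce.
R2 ← R2 − (17/6)·R1: [0, -41, 19, -21, 41/2, -15]
R3 ← R3 + (4/3)·R1: [0, 23, -12, 13, -14, 15]
R4 ← R4 + (1/2)·R1: [0, 11, -7, 1, -9/2, -3]
R3 ← R3 + (23/41)·R2: [0, 0, -55/41, 50/41, -5/2, 270/41]
R4 ← R4 + (11/41)·R2: [0, 0, -78/41, -190/41, 1, -288/41]
R4 ← R4 − (78/55)·R3: [0, 0, 0, -70/11, 50/11, -180/11]
4 nonzero rows, so the 4 vectors span a space of dimension 4.
Since 4 = 4, the vectors are linearly independent.

yes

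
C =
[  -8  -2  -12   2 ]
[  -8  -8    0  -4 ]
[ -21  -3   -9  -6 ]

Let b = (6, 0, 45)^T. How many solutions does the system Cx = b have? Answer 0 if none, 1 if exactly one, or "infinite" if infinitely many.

Row reduce the augmented matrix [C | b].
R2 ← R2 − R1: [0, -6, 12, -6, -6]
R3 ← R3 − (21/8)·R1: [0, 9/4, 45/2, -45/4, 117/4]
R3 ← R3 + (3/8)·R2: [0, 0, 27, -27/2, 27]
The echelon form has 3 nonzero rows, and every pivot lies in the first 4 columns, so rank(C) = rank([C|b]) = 3.
The system is consistent.
rank = 3 < 4 unknowns, so there are infinitely many solutions.

infinite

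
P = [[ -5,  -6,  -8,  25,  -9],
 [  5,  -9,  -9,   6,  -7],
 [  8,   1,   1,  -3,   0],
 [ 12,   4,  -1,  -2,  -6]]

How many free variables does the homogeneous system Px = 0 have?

1

Row reduce to echelon form.
R2 ← R2 + R1: [0, -15, -17, 31, -16]
R3 ← R3 + (8/5)·R1: [0, -43/5, -59/5, 37, -72/5]
R4 ← R4 + (12/5)·R1: [0, -52/5, -101/5, 58, -138/5]
R3 ← R3 − (43/75)·R2: [0, 0, -154/75, 1442/75, -392/75]
R4 ← R4 − (52/75)·R2: [0, 0, -631/75, 2738/75, -1238/75]
R4 ← R4 − (631/154)·R3: [0, 0, 0, -465/11, 54/11]
4 nonzero rows, so rank(P) = 4.
P has 5 columns; by rank–nullity, nullity = 5 − 4 = 1.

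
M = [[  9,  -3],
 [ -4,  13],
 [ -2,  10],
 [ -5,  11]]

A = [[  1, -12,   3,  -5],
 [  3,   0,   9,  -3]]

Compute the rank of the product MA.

First compute MA:
[[  0, -108,   0, -36],
 [ 35,  48, 105, -19],
 [ 28,  24,  84, -20],
 [ 28,  60,  84,  -8]]
Now row reduce the product.
Swap R1 ↔ R2
R3 ← R3 − (4/5)·R1: [0, -72/5, 0, -24/5]
R4 ← R4 − (4/5)·R1: [0, 108/5, 0, 36/5]
R3 ← R3 − (2/15)·R2: [0, 0, 0, 0]
R4 ← R4 + (1/5)·R2: [0, 0, 0, 0]
2 nonzero rows, so rank(MA) = 2.

2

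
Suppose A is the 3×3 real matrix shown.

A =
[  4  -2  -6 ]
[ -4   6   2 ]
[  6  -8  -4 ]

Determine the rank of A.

Row reduce to echelon form.
R2 ← R2 + R1: [0, 4, -4]
R3 ← R3 − (3/2)·R1: [0, -5, 5]
R3 ← R3 + (5/4)·R2: [0, 0, 0]
Echelon form has 2 nonzero rows, so rank(A) = 2.

2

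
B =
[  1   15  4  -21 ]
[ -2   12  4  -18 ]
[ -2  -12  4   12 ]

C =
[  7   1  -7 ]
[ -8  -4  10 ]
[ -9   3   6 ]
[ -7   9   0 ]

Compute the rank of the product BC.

First compute BC:
[[ -2, -236, 167],
 [-20, -200, 158],
 [-38, 166, -82]]
Now row reduce the product.
R2 ← R2 − (10)·R1: [0, 2160, -1512]
R3 ← R3 − (19)·R1: [0, 4650, -3255]
R3 ← R3 − (155/72)·R2: [0, 0, 0]
2 nonzero rows, so rank(BC) = 2.

2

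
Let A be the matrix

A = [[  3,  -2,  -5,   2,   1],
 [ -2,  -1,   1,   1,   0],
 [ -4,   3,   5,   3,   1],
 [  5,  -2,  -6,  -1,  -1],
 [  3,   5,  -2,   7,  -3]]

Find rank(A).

4

Row reduce to echelon form.
R2 ← R2 + (2/3)·R1: [0, -7/3, -7/3, 7/3, 2/3]
R3 ← R3 + (4/3)·R1: [0, 1/3, -5/3, 17/3, 7/3]
R4 ← R4 − (5/3)·R1: [0, 4/3, 7/3, -13/3, -8/3]
R5 ← R5 − R1: [0, 7, 3, 5, -4]
R3 ← R3 + (1/7)·R2: [0, 0, -2, 6, 17/7]
R4 ← R4 + (4/7)·R2: [0, 0, 1, -3, -16/7]
R5 ← R5 + (3)·R2: [0, 0, -4, 12, -2]
R4 ← R4 + (1/2)·R3: [0, 0, 0, 0, -15/14]
R5 ← R5 − (2)·R3: [0, 0, 0, 0, -48/7]
R5 ← R5 − (32/5)·R4: [0, 0, 0, 0, 0]
Echelon form has 4 nonzero rows, so rank(A) = 4.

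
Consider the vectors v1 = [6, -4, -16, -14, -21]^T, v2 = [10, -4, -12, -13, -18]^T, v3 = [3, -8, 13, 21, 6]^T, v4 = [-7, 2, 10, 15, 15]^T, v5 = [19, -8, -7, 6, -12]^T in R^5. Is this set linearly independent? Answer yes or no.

no

Form the matrix with these vectors as rows and row reduce.
R2 ← R2 − (5/3)·R1: [0, 8/3, 44/3, 31/3, 17]
R3 ← R3 − (1/2)·R1: [0, -6, 21, 28, 33/2]
R4 ← R4 + (7/6)·R1: [0, -8/3, -26/3, -4/3, -19/2]
R5 ← R5 − (19/6)·R1: [0, 14/3, 131/3, 151/3, 109/2]
R3 ← R3 + (9/4)·R2: [0, 0, 54, 205/4, 219/4]
R4 ← R4 + R2: [0, 0, 6, 9, 15/2]
R5 ← R5 − (7/4)·R2: [0, 0, 18, 129/4, 99/4]
R4 ← R4 − (1/9)·R3: [0, 0, 0, 119/36, 17/12]
R5 ← R5 − (1/3)·R3: [0, 0, 0, 91/6, 13/2]
R5 ← R5 − (78/17)·R4: [0, 0, 0, 0, 0]
4 nonzero rows, so the 5 vectors span a space of dimension 4.
Since 4 < 5, the vectors are linearly dependent.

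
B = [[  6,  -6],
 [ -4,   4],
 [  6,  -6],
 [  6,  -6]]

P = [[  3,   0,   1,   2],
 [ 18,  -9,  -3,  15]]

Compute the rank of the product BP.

1

First compute BP:
[[-90,  54,  24, -78],
 [ 60, -36, -16,  52],
 [-90,  54,  24, -78],
 [-90,  54,  24, -78]]
Now row reduce the product.
R2 ← R2 + (2/3)·R1: [0, 0, 0, 0]
R3 ← R3 − R1: [0, 0, 0, 0]
R4 ← R4 − R1: [0, 0, 0, 0]
1 nonzero row, so rank(BP) = 1.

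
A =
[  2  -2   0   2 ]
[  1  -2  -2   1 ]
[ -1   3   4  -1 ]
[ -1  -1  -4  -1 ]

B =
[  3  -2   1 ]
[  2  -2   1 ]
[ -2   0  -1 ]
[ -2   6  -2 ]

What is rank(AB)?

First compute AB:
[[ -2,  12,  -4],
 [  1,   8,  -1],
 [ -3, -10,   0],
 [  5,  -2,   4]]
Now row reduce the product.
R2 ← R2 + (1/2)·R1: [0, 14, -3]
R3 ← R3 − (3/2)·R1: [0, -28, 6]
R4 ← R4 + (5/2)·R1: [0, 28, -6]
R3 ← R3 + (2)·R2: [0, 0, 0]
R4 ← R4 − (2)·R2: [0, 0, 0]
2 nonzero rows, so rank(AB) = 2.

2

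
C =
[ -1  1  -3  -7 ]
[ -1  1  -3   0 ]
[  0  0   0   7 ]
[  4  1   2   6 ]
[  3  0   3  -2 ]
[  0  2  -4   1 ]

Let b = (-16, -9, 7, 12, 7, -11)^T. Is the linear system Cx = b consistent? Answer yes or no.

yes

Row reduce the augmented matrix [C | b].
R2 ← R2 − R1: [0, 0, 0, 7, 7]
R4 ← R4 + (4)·R1: [0, 5, -10, -22, -52]
R5 ← R5 + (3)·R1: [0, 3, -6, -23, -41]
Swap R2 ↔ R4
R5 ← R5 − (3/5)·R2: [0, 0, 0, -49/5, -49/5]
R6 ← R6 − (2/5)·R2: [0, 0, 0, 49/5, 49/5]
R4 ← R4 − R3: [0, 0, 0, 0, 0]
R5 ← R5 + (7/5)·R3: [0, 0, 0, 0, 0]
R6 ← R6 − (7/5)·R3: [0, 0, 0, 0, 0]
The echelon form has 3 nonzero rows, and every pivot lies in the first 4 columns, so rank(C) = rank([C|b]) = 3.
The system is consistent.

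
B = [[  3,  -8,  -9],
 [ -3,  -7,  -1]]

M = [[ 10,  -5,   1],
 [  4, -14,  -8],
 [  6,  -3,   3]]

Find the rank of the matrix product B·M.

First compute BM:
[[-56, 124,  40],
 [-64, 116,  50]]
Now row reduce the product.
R2 ← R2 − (8/7)·R1: [0, -180/7, 30/7]
2 nonzero rows, so rank(BM) = 2.

2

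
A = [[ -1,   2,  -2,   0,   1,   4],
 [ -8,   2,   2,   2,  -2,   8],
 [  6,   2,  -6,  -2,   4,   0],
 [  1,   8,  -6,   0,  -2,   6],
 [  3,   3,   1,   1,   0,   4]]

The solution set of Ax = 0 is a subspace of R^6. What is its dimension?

2

Row reduce to echelon form.
R2 ← R2 − (8)·R1: [0, -14, 18, 2, -10, -24]
R3 ← R3 + (6)·R1: [0, 14, -18, -2, 10, 24]
R4 ← R4 + R1: [0, 10, -8, 0, -1, 10]
R5 ← R5 + (3)·R1: [0, 9, -5, 1, 3, 16]
R3 ← R3 + R2: [0, 0, 0, 0, 0, 0]
R4 ← R4 + (5/7)·R2: [0, 0, 34/7, 10/7, -57/7, -50/7]
R5 ← R5 + (9/14)·R2: [0, 0, 46/7, 16/7, -24/7, 4/7]
Swap R3 ↔ R4
R5 ← R5 − (23/17)·R3: [0, 0, 0, 6/17, 129/17, 174/17]
Swap R4 ↔ R5
4 nonzero rows, so rank(A) = 4.
A has 6 columns; by rank–nullity, nullity = 6 − 4 = 2.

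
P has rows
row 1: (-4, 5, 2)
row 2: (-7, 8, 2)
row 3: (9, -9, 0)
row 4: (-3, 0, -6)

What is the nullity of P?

Row reduce to echelon form.
R2 ← R2 − (7/4)·R1: [0, -3/4, -3/2]
R3 ← R3 + (9/4)·R1: [0, 9/4, 9/2]
R4 ← R4 − (3/4)·R1: [0, -15/4, -15/2]
R3 ← R3 + (3)·R2: [0, 0, 0]
R4 ← R4 − (5)·R2: [0, 0, 0]
2 nonzero rows, so rank(P) = 2.
P has 3 columns; by rank–nullity, nullity = 3 − 2 = 1.

1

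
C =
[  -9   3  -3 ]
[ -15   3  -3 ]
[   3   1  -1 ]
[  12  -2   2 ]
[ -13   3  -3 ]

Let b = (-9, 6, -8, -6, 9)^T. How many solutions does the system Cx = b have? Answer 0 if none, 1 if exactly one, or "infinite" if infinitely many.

0

Row reduce the augmented matrix [C | b].
R2 ← R2 − (5/3)·R1: [0, -2, 2, 21]
R3 ← R3 + (1/3)·R1: [0, 2, -2, -11]
R4 ← R4 + (4/3)·R1: [0, 2, -2, -18]
R5 ← R5 − (13/9)·R1: [0, -4/3, 4/3, 22]
R3 ← R3 + R2: [0, 0, 0, 10]
R4 ← R4 + R2: [0, 0, 0, 3]
R5 ← R5 − (2/3)·R2: [0, 0, 0, 8]
R4 ← R4 − (3/10)·R3: [0, 0, 0, 0]
R5 ← R5 − (4/5)·R3: [0, 0, 0, 0]
The echelon form has 3 nonzero rows; the last pivot sits in the augmented column, so rank(C) = 2 but rank([C|b]) = 3.
Since the ranks differ, the system is inconsistent.
It has no solutions.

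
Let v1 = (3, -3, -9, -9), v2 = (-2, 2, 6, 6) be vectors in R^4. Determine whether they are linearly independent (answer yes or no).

Form the matrix with these vectors as rows and row reduce.
R2 ← R2 + (2/3)·R1: [0, 0, 0, 0]
1 nonzero row, so the 2 vectors span a space of dimension 1.
Since 1 < 2, the vectors are linearly dependent.

no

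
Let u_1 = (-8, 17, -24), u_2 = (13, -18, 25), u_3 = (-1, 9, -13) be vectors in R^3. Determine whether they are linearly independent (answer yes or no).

no

Form the matrix with these vectors as rows and row reduce.
R2 ← R2 + (13/8)·R1: [0, 77/8, -14]
R3 ← R3 − (1/8)·R1: [0, 55/8, -10]
R3 ← R3 − (5/7)·R2: [0, 0, 0]
2 nonzero rows, so the 3 vectors span a space of dimension 2.
Since 2 < 3, the vectors are linearly dependent.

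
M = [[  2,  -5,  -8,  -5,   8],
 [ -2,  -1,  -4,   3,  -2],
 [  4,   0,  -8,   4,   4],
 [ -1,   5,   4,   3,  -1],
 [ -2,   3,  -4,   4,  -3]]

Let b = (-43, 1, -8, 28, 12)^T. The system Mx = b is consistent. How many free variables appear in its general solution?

0

Row reduce the augmented matrix [M | b].
R2 ← R2 + R1: [0, -6, -12, -2, 6, -42]
R3 ← R3 − (2)·R1: [0, 10, 8, 14, -12, 78]
R4 ← R4 + (1/2)·R1: [0, 5/2, 0, 1/2, 3, 13/2]
R5 ← R5 + R1: [0, -2, -12, -1, 5, -31]
R3 ← R3 + (5/3)·R2: [0, 0, -12, 32/3, -2, 8]
R4 ← R4 + (5/12)·R2: [0, 0, -5, -1/3, 11/2, -11]
R5 ← R5 − (1/3)·R2: [0, 0, -8, -1/3, 3, -17]
R4 ← R4 − (5/12)·R3: [0, 0, 0, -43/9, 19/3, -43/3]
R5 ← R5 − (2/3)·R3: [0, 0, 0, -67/9, 13/3, -67/3]
R5 ← R5 − (67/43)·R4: [0, 0, 0, 0, -238/43, 0]
The echelon form has 5 nonzero rows, and every pivot lies in the first 5 columns, so rank(M) = rank([M|b]) = 5.
The system is consistent.
Free variables = (unknowns) − (rank) = 5 − 5 = 0.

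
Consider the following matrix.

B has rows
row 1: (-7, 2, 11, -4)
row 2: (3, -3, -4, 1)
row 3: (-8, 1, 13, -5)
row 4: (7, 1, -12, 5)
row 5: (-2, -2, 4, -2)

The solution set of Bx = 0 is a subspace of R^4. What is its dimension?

2

Row reduce to echelon form.
R2 ← R2 + (3/7)·R1: [0, -15/7, 5/7, -5/7]
R3 ← R3 − (8/7)·R1: [0, -9/7, 3/7, -3/7]
R4 ← R4 + R1: [0, 3, -1, 1]
R5 ← R5 − (2/7)·R1: [0, -18/7, 6/7, -6/7]
R3 ← R3 − (3/5)·R2: [0, 0, 0, 0]
R4 ← R4 + (7/5)·R2: [0, 0, 0, 0]
R5 ← R5 − (6/5)·R2: [0, 0, 0, 0]
2 nonzero rows, so rank(B) = 2.
B has 4 columns; by rank–nullity, nullity = 4 − 2 = 2.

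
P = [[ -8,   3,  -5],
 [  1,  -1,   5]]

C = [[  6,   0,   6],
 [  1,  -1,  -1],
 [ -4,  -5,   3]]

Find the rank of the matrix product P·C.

2

First compute PC:
[[-25,  22, -66],
 [-15, -24,  22]]
Now row reduce the product.
R2 ← R2 − (3/5)·R1: [0, -186/5, 308/5]
2 nonzero rows, so rank(PC) = 2.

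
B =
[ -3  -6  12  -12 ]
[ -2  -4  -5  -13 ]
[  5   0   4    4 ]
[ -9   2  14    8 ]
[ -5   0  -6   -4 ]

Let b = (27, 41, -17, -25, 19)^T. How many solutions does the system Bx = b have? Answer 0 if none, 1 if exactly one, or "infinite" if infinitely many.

1

Row reduce the augmented matrix [B | b].
R2 ← R2 − (2/3)·R1: [0, 0, -13, -5, 23]
R3 ← R3 + (5/3)·R1: [0, -10, 24, -16, 28]
R4 ← R4 − (3)·R1: [0, 20, -22, 44, -106]
R5 ← R5 − (5/3)·R1: [0, 10, -26, 16, -26]
Swap R2 ↔ R3
R4 ← R4 + (2)·R2: [0, 0, 26, 12, -50]
R5 ← R5 + R2: [0, 0, -2, 0, 2]
R4 ← R4 + (2)·R3: [0, 0, 0, 2, -4]
R5 ← R5 − (2/13)·R3: [0, 0, 0, 10/13, -20/13]
R5 ← R5 − (5/13)·R4: [0, 0, 0, 0, 0]
The echelon form has 4 nonzero rows, and every pivot lies in the first 4 columns, so rank(B) = rank([B|b]) = 4.
The system is consistent.
rank = 4 = number of unknowns, so the solution is unique.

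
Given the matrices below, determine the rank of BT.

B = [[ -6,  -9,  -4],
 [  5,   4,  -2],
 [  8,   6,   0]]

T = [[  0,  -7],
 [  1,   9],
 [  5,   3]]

2

First compute BT:
[[-29, -51],
 [ -6,  -5],
 [  6,  -2]]
Now row reduce the product.
R2 ← R2 − (6/29)·R1: [0, 161/29]
R3 ← R3 + (6/29)·R1: [0, -364/29]
R3 ← R3 + (52/23)·R2: [0, 0]
2 nonzero rows, so rank(BT) = 2.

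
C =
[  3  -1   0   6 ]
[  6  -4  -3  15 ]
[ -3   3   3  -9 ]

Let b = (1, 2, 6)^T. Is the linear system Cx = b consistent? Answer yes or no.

Row reduce the augmented matrix [C | b].
R2 ← R2 − (2)·R1: [0, -2, -3, 3, 0]
R3 ← R3 + R1: [0, 2, 3, -3, 7]
R3 ← R3 + R2: [0, 0, 0, 0, 7]
The echelon form has 3 nonzero rows; the last pivot sits in the augmented column, so rank(C) = 2 but rank([C|b]) = 3.
Since the ranks differ, the system is inconsistent.

no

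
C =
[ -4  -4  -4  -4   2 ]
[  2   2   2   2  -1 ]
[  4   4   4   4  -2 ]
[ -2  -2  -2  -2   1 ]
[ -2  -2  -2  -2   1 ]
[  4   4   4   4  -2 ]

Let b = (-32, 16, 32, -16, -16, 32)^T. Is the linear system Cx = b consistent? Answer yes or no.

yes

Row reduce the augmented matrix [C | b].
R2 ← R2 + (1/2)·R1: [0, 0, 0, 0, 0, 0]
R3 ← R3 + R1: [0, 0, 0, 0, 0, 0]
R4 ← R4 − (1/2)·R1: [0, 0, 0, 0, 0, 0]
R5 ← R5 − (1/2)·R1: [0, 0, 0, 0, 0, 0]
R6 ← R6 + R1: [0, 0, 0, 0, 0, 0]
The echelon form has 1 nonzero rows, and every pivot lies in the first 5 columns, so rank(C) = rank([C|b]) = 1.
The system is consistent.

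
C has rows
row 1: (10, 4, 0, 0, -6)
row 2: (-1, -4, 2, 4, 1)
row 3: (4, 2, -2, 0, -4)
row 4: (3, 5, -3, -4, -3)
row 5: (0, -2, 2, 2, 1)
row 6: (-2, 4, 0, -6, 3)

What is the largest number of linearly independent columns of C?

Row reduce to echelon form.
R2 ← R2 + (1/10)·R1: [0, -18/5, 2, 4, 2/5]
R3 ← R3 − (2/5)·R1: [0, 2/5, -2, 0, -8/5]
R4 ← R4 − (3/10)·R1: [0, 19/5, -3, -4, -6/5]
R6 ← R6 + (1/5)·R1: [0, 24/5, 0, -6, 9/5]
R3 ← R3 + (1/9)·R2: [0, 0, -16/9, 4/9, -14/9]
R4 ← R4 + (19/18)·R2: [0, 0, -8/9, 2/9, -7/9]
R5 ← R5 − (5/9)·R2: [0, 0, 8/9, -2/9, 7/9]
R6 ← R6 + (4/3)·R2: [0, 0, 8/3, -2/3, 7/3]
R4 ← R4 − (1/2)·R3: [0, 0, 0, 0, 0]
R5 ← R5 + (1/2)·R3: [0, 0, 0, 0, 0]
R6 ← R6 + (3/2)·R3: [0, 0, 0, 0, 0]
Echelon form has 3 nonzero rows, so rank(C) = 3.
The rank gives the maximum number of linearly independent columns: 3.

3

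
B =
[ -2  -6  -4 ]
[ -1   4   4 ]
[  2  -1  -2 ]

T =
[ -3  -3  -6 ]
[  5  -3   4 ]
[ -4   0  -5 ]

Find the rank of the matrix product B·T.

2

First compute BT:
[[ -8,  24,   8],
 [  7,  -9,   2],
 [ -3,  -3,  -6]]
Now row reduce the product.
R2 ← R2 + (7/8)·R1: [0, 12, 9]
R3 ← R3 − (3/8)·R1: [0, -12, -9]
R3 ← R3 + R2: [0, 0, 0]
2 nonzero rows, so rank(BT) = 2.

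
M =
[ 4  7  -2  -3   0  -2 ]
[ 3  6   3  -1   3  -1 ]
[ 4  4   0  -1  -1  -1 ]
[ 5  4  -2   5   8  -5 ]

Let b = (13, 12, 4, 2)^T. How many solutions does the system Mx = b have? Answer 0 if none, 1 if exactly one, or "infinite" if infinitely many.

Row reduce the augmented matrix [M | b].
R2 ← R2 − (3/4)·R1: [0, 3/4, 9/2, 5/4, 3, 1/2, 9/4]
R3 ← R3 − R1: [0, -3, 2, 2, -1, 1, -9]
R4 ← R4 − (5/4)·R1: [0, -19/4, 1/2, 35/4, 8, -5/2, -57/4]
R3 ← R3 + (4)·R2: [0, 0, 20, 7, 11, 3, 0]
R4 ← R4 + (19/3)·R2: [0, 0, 29, 50/3, 27, 2/3, 0]
R4 ← R4 − (29/20)·R3: [0, 0, 0, 391/60, 221/20, -221/60, 0]
The echelon form has 4 nonzero rows, and every pivot lies in the first 6 columns, so rank(M) = rank([M|b]) = 4.
The system is consistent.
rank = 4 < 6 unknowns, so there are infinitely many solutions.

infinite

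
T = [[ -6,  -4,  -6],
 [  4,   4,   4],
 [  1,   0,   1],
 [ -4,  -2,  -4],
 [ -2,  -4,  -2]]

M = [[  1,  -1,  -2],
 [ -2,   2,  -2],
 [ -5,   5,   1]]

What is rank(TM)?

2

First compute TM:
[[ 32, -32,  14],
 [-24,  24, -12],
 [ -4,   4,  -1],
 [ 20, -20,   8],
 [ 16, -16,  10]]
Now row reduce the product.
R2 ← R2 + (3/4)·R1: [0, 0, -3/2]
R3 ← R3 + (1/8)·R1: [0, 0, 3/4]
R4 ← R4 − (5/8)·R1: [0, 0, -3/4]
R5 ← R5 − (1/2)·R1: [0, 0, 3]
R3 ← R3 + (1/2)·R2: [0, 0, 0]
R4 ← R4 − (1/2)·R2: [0, 0, 0]
R5 ← R5 + (2)·R2: [0, 0, 0]
2 nonzero rows, so rank(TM) = 2.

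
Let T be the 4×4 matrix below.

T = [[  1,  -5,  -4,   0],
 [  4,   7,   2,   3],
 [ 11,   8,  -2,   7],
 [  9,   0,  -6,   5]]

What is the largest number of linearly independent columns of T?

Row reduce to echelon form.
R2 ← R2 − (4)·R1: [0, 27, 18, 3]
R3 ← R3 − (11)·R1: [0, 63, 42, 7]
R4 ← R4 − (9)·R1: [0, 45, 30, 5]
R3 ← R3 − (7/3)·R2: [0, 0, 0, 0]
R4 ← R4 − (5/3)·R2: [0, 0, 0, 0]
Echelon form has 2 nonzero rows, so rank(T) = 2.
The rank gives the maximum number of linearly independent columns: 2.

2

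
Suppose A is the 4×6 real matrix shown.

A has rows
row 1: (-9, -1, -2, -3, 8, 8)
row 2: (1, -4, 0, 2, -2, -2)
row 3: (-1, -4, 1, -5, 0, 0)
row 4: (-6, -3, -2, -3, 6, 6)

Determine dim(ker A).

2

Row reduce to echelon form.
R2 ← R2 + (1/9)·R1: [0, -37/9, -2/9, 5/3, -10/9, -10/9]
R3 ← R3 − (1/9)·R1: [0, -35/9, 11/9, -14/3, -8/9, -8/9]
R4 ← R4 − (2/3)·R1: [0, -7/3, -2/3, -1, 2/3, 2/3]
R3 ← R3 − (35/37)·R2: [0, 0, 53/37, -231/37, 6/37, 6/37]
R4 ← R4 − (21/37)·R2: [0, 0, -20/37, -72/37, 48/37, 48/37]
R4 ← R4 + (20/53)·R3: [0, 0, 0, -228/53, 72/53, 72/53]
4 nonzero rows, so rank(A) = 4.
A has 6 columns; by rank–nullity, nullity = 6 − 4 = 2.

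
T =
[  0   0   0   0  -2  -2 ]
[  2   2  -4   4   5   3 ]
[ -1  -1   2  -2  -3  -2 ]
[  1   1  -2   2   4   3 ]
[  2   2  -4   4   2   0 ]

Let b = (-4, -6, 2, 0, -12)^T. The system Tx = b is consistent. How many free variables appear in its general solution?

4

Row reduce the augmented matrix [T | b].
Swap R1 ↔ R2
R3 ← R3 + (1/2)·R1: [0, 0, 0, 0, -1/2, -1/2, -1]
R4 ← R4 − (1/2)·R1: [0, 0, 0, 0, 3/2, 3/2, 3]
R5 ← R5 − R1: [0, 0, 0, 0, -3, -3, -6]
R3 ← R3 − (1/4)·R2: [0, 0, 0, 0, 0, 0, 0]
R4 ← R4 + (3/4)·R2: [0, 0, 0, 0, 0, 0, 0]
R5 ← R5 − (3/2)·R2: [0, 0, 0, 0, 0, 0, 0]
The echelon form has 2 nonzero rows, and every pivot lies in the first 6 columns, so rank(T) = rank([T|b]) = 2.
The system is consistent.
Free variables = (unknowns) − (rank) = 6 − 2 = 4.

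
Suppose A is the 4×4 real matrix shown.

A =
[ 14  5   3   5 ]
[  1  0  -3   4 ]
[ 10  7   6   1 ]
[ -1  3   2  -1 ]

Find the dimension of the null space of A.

1

Row reduce to echelon form.
R2 ← R2 − (1/14)·R1: [0, -5/14, -45/14, 51/14]
R3 ← R3 − (5/7)·R1: [0, 24/7, 27/7, -18/7]
R4 ← R4 + (1/14)·R1: [0, 47/14, 31/14, -9/14]
R3 ← R3 + (48/5)·R2: [0, 0, -27, 162/5]
R4 ← R4 + (47/5)·R2: [0, 0, -28, 168/5]
R4 ← R4 − (28/27)·R3: [0, 0, 0, 0]
3 nonzero rows, so rank(A) = 3.
A has 4 columns; by rank–nullity, nullity = 4 − 3 = 1.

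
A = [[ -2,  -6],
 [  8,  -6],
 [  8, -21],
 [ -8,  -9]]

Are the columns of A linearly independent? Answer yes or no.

Row reduce A to echelon form.
R2 ← R2 + (4)·R1: [0, -30]
R3 ← R3 + (4)·R1: [0, -45]
R4 ← R4 − (4)·R1: [0, 15]
R3 ← R3 − (3/2)·R2: [0, 0]
R4 ← R4 + (1/2)·R2: [0, 0]
2 pivots among 2 columns.
Every column is a pivot column, so the columns are linearly independent.

yes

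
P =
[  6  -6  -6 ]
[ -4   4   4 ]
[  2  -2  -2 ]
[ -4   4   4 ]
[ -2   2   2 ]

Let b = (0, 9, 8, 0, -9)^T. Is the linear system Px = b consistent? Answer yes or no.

no

Row reduce the augmented matrix [P | b].
R2 ← R2 + (2/3)·R1: [0, 0, 0, 9]
R3 ← R3 − (1/3)·R1: [0, 0, 0, 8]
R4 ← R4 + (2/3)·R1: [0, 0, 0, 0]
R5 ← R5 + (1/3)·R1: [0, 0, 0, -9]
R3 ← R3 − (8/9)·R2: [0, 0, 0, 0]
R5 ← R5 + R2: [0, 0, 0, 0]
The echelon form has 2 nonzero rows; the last pivot sits in the augmented column, so rank(P) = 1 but rank([P|b]) = 2.
Since the ranks differ, the system is inconsistent.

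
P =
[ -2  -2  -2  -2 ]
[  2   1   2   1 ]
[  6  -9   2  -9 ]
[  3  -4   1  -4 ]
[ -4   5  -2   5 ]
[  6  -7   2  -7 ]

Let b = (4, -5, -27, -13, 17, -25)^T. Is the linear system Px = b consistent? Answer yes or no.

Row reduce the augmented matrix [P | b].
R2 ← R2 + R1: [0, -1, 0, -1, -1]
R3 ← R3 + (3)·R1: [0, -15, -4, -15, -15]
R4 ← R4 + (3/2)·R1: [0, -7, -2, -7, -7]
R5 ← R5 − (2)·R1: [0, 9, 2, 9, 9]
R6 ← R6 + (3)·R1: [0, -13, -4, -13, -13]
R3 ← R3 − (15)·R2: [0, 0, -4, 0, 0]
R4 ← R4 − (7)·R2: [0, 0, -2, 0, 0]
R5 ← R5 + (9)·R2: [0, 0, 2, 0, 0]
R6 ← R6 − (13)·R2: [0, 0, -4, 0, 0]
R4 ← R4 − (1/2)·R3: [0, 0, 0, 0, 0]
R5 ← R5 + (1/2)·R3: [0, 0, 0, 0, 0]
R6 ← R6 − R3: [0, 0, 0, 0, 0]
The echelon form has 3 nonzero rows, and every pivot lies in the first 4 columns, so rank(P) = rank([P|b]) = 3.
The system is consistent.

yes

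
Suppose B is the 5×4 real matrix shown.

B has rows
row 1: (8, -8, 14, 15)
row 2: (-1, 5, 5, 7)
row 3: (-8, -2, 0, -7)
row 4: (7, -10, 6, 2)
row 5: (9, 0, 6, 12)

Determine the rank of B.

Row reduce to echelon form.
R2 ← R2 + (1/8)·R1: [0, 4, 27/4, 71/8]
R3 ← R3 + R1: [0, -10, 14, 8]
R4 ← R4 − (7/8)·R1: [0, -3, -25/4, -89/8]
R5 ← R5 − (9/8)·R1: [0, 9, -39/4, -39/8]
R3 ← R3 + (5/2)·R2: [0, 0, 247/8, 483/16]
R4 ← R4 + (3/4)·R2: [0, 0, -19/16, -143/32]
R5 ← R5 − (9/4)·R2: [0, 0, -399/16, -795/32]
R4 ← R4 + (1/26)·R3: [0, 0, 0, -43/13]
R5 ← R5 + (21/26)·R3: [0, 0, 0, -6/13]
R5 ← R5 − (6/43)·R4: [0, 0, 0, 0]
Echelon form has 4 nonzero rows, so rank(B) = 4.

4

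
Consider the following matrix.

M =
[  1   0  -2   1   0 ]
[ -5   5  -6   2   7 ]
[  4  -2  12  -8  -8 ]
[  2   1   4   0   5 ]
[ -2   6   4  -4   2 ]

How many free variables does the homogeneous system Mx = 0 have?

Row reduce to echelon form.
R2 ← R2 + (5)·R1: [0, 5, -16, 7, 7]
R3 ← R3 − (4)·R1: [0, -2, 20, -12, -8]
R4 ← R4 − (2)·R1: [0, 1, 8, -2, 5]
R5 ← R5 + (2)·R1: [0, 6, 0, -2, 2]
R3 ← R3 + (2/5)·R2: [0, 0, 68/5, -46/5, -26/5]
R4 ← R4 − (1/5)·R2: [0, 0, 56/5, -17/5, 18/5]
R5 ← R5 − (6/5)·R2: [0, 0, 96/5, -52/5, -32/5]
R4 ← R4 − (14/17)·R3: [0, 0, 0, 71/17, 134/17]
R5 ← R5 − (24/17)·R3: [0, 0, 0, 44/17, 16/17]
R5 ← R5 − (44/71)·R4: [0, 0, 0, 0, -280/71]
5 nonzero rows, so rank(M) = 5.
M has 5 columns; by rank–nullity, nullity = 5 − 5 = 0.

0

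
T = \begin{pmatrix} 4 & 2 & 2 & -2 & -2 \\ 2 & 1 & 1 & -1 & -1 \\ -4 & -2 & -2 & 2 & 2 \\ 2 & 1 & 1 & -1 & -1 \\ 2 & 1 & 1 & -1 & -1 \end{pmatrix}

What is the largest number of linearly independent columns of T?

Row reduce to echelon form.
R2 ← R2 − (1/2)·R1: [0, 0, 0, 0, 0]
R3 ← R3 + R1: [0, 0, 0, 0, 0]
R4 ← R4 − (1/2)·R1: [0, 0, 0, 0, 0]
R5 ← R5 − (1/2)·R1: [0, 0, 0, 0, 0]
Echelon form has 1 nonzero row, so rank(T) = 1.
The rank gives the maximum number of linearly independent columns: 1.

1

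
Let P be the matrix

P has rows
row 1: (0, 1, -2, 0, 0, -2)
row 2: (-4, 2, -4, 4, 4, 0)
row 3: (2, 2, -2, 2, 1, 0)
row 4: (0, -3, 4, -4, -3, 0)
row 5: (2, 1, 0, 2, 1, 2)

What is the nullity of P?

Row reduce to echelon form.
Swap R1 ↔ R2
R3 ← R3 + (1/2)·R1: [0, 3, -4, 4, 3, 0]
R5 ← R5 + (1/2)·R1: [0, 2, -2, 4, 3, 2]
R3 ← R3 − (3)·R2: [0, 0, 2, 4, 3, 6]
R4 ← R4 + (3)·R2: [0, 0, -2, -4, -3, -6]
R5 ← R5 − (2)·R2: [0, 0, 2, 4, 3, 6]
R4 ← R4 + R3: [0, 0, 0, 0, 0, 0]
R5 ← R5 − R3: [0, 0, 0, 0, 0, 0]
3 nonzero rows, so rank(P) = 3.
P has 6 columns; by rank–nullity, nullity = 6 − 3 = 3.

3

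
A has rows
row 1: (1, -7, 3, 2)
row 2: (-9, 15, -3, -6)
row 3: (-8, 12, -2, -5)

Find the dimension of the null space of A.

Row reduce to echelon form.
R2 ← R2 + (9)·R1: [0, -48, 24, 12]
R3 ← R3 + (8)·R1: [0, -44, 22, 11]
R3 ← R3 − (11/12)·R2: [0, 0, 0, 0]
2 nonzero rows, so rank(A) = 2.
A has 4 columns; by rank–nullity, nullity = 4 − 2 = 2.

2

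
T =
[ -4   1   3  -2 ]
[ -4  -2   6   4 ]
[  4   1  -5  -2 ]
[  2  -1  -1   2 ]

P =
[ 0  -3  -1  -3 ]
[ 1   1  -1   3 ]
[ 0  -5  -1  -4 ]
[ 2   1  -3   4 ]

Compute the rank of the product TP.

First compute TP:
[[ -3,  -4,   6,  -5],
 [  6, -16, -12,  -2],
 [ -3,  12,   6,   3],
 [  3,   0,  -6,   3]]
Now row reduce the product.
R2 ← R2 + (2)·R1: [0, -24, 0, -12]
R3 ← R3 − R1: [0, 16, 0, 8]
R4 ← R4 + R1: [0, -4, 0, -2]
R3 ← R3 + (2/3)·R2: [0, 0, 0, 0]
R4 ← R4 − (1/6)·R2: [0, 0, 0, 0]
2 nonzero rows, so rank(TP) = 2.

2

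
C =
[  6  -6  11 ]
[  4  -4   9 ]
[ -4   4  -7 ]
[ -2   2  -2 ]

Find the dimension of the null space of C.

1

Row reduce to echelon form.
R2 ← R2 − (2/3)·R1: [0, 0, 5/3]
R3 ← R3 + (2/3)·R1: [0, 0, 1/3]
R4 ← R4 + (1/3)·R1: [0, 0, 5/3]
R3 ← R3 − (1/5)·R2: [0, 0, 0]
R4 ← R4 − R2: [0, 0, 0]
2 nonzero rows, so rank(C) = 2.
C has 3 columns; by rank–nullity, nullity = 3 − 2 = 1.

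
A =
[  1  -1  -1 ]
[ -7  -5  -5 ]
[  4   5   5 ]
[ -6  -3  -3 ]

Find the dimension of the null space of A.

Row reduce to echelon form.
R2 ← R2 + (7)·R1: [0, -12, -12]
R3 ← R3 − (4)·R1: [0, 9, 9]
R4 ← R4 + (6)·R1: [0, -9, -9]
R3 ← R3 + (3/4)·R2: [0, 0, 0]
R4 ← R4 − (3/4)·R2: [0, 0, 0]
2 nonzero rows, so rank(A) = 2.
A has 3 columns; by rank–nullity, nullity = 3 − 2 = 1.

1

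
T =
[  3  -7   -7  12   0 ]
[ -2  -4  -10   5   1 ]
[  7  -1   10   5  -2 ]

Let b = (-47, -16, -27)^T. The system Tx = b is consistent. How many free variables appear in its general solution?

2

Row reduce the augmented matrix [T | b].
R2 ← R2 + (2/3)·R1: [0, -26/3, -44/3, 13, 1, -142/3]
R3 ← R3 − (7/3)·R1: [0, 46/3, 79/3, -23, -2, 248/3]
R3 ← R3 + (23/13)·R2: [0, 0, 5/13, 0, -3/13, -14/13]
The echelon form has 3 nonzero rows, and every pivot lies in the first 5 columns, so rank(T) = rank([T|b]) = 3.
The system is consistent.
Free variables = (unknowns) − (rank) = 5 − 3 = 2.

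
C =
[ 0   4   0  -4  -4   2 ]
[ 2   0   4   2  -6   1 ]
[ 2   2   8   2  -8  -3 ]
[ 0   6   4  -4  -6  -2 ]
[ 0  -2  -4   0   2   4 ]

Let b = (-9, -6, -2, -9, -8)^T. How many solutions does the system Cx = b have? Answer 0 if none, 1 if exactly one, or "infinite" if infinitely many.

Row reduce the augmented matrix [C | b].
Swap R1 ↔ R2
R3 ← R3 − R1: [0, 2, 4, 0, -2, -4, 4]
R3 ← R3 − (1/2)·R2: [0, 0, 4, 2, 0, -5, 17/2]
R4 ← R4 − (3/2)·R2: [0, 0, 4, 2, 0, -5, 9/2]
R5 ← R5 + (1/2)·R2: [0, 0, -4, -2, 0, 5, -25/2]
R4 ← R4 − R3: [0, 0, 0, 0, 0, 0, -4]
R5 ← R5 + R3: [0, 0, 0, 0, 0, 0, -4]
R5 ← R5 − R4: [0, 0, 0, 0, 0, 0, 0]
The echelon form has 4 nonzero rows; the last pivot sits in the augmented column, so rank(C) = 3 but rank([C|b]) = 4.
Since the ranks differ, the system is inconsistent.
It has no solutions.

0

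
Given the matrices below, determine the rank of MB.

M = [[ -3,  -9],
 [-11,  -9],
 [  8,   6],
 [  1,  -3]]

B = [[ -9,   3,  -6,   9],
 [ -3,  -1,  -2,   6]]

2

First compute MB:
[[ 54,   0,  36, -81],
 [126, -24,  84, -153],
 [-90,  18, -60, 108],
 [  0,   6,   0,  -9]]
Now row reduce the product.
R2 ← R2 − (7/3)·R1: [0, -24, 0, 36]
R3 ← R3 + (5/3)·R1: [0, 18, 0, -27]
R3 ← R3 + (3/4)·R2: [0, 0, 0, 0]
R4 ← R4 + (1/4)·R2: [0, 0, 0, 0]
2 nonzero rows, so rank(MB) = 2.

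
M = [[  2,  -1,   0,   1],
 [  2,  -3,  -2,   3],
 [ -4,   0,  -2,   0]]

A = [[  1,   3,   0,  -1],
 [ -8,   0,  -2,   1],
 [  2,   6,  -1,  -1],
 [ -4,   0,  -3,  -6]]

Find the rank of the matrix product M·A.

2

First compute MA:
[[  6,   6,  -1,  -9],
 [ 10,  -6,  -1, -21],
 [ -8, -24,   2,   6]]
Now row reduce the product.
R2 ← R2 − (5/3)·R1: [0, -16, 2/3, -6]
R3 ← R3 + (4/3)·R1: [0, -16, 2/3, -6]
R3 ← R3 − R2: [0, 0, 0, 0]
2 nonzero rows, so rank(MA) = 2.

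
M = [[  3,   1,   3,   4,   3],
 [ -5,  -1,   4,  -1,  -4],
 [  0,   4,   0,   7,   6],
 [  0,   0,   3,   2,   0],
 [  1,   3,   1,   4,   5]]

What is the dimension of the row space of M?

Row reduce to echelon form.
R2 ← R2 + (5/3)·R1: [0, 2/3, 9, 17/3, 1]
R5 ← R5 − (1/3)·R1: [0, 8/3, 0, 8/3, 4]
R3 ← R3 − (6)·R2: [0, 0, -54, -27, 0]
R5 ← R5 − (4)·R2: [0, 0, -36, -20, 0]
R4 ← R4 + (1/18)·R3: [0, 0, 0, 1/2, 0]
R5 ← R5 − (2/3)·R3: [0, 0, 0, -2, 0]
R5 ← R5 + (4)·R4: [0, 0, 0, 0, 0]
Echelon form has 4 nonzero rows, so rank(M) = 4.
The row space has dimension equal to the rank: 4.

4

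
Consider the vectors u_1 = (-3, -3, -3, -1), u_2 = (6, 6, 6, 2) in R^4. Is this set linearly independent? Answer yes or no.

no

Form the matrix with these vectors as rows and row reduce.
R2 ← R2 + (2)·R1: [0, 0, 0, 0]
1 nonzero row, so the 2 vectors span a space of dimension 1.
Since 1 < 2, the vectors are linearly dependent.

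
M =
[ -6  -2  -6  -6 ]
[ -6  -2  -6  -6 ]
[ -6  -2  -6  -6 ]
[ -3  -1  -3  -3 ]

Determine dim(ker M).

Row reduce to echelon form.
R2 ← R2 − R1: [0, 0, 0, 0]
R3 ← R3 − R1: [0, 0, 0, 0]
R4 ← R4 − (1/2)·R1: [0, 0, 0, 0]
1 nonzero row, so rank(M) = 1.
M has 4 columns; by rank–nullity, nullity = 4 − 1 = 3.

3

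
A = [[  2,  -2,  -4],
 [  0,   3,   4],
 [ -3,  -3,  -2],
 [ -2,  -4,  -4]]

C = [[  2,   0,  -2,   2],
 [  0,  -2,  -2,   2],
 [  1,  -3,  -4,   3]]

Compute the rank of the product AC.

2

First compute AC:
[[  0,  16,  16, -12],
 [  4, -18, -22,  18],
 [ -8,  12,  20, -18],
 [ -8,  20,  28, -24]]
Now row reduce the product.
Swap R1 ↔ R2
R3 ← R3 + (2)·R1: [0, -24, -24, 18]
R4 ← R4 + (2)·R1: [0, -16, -16, 12]
R3 ← R3 + (3/2)·R2: [0, 0, 0, 0]
R4 ← R4 + R2: [0, 0, 0, 0]
2 nonzero rows, so rank(AC) = 2.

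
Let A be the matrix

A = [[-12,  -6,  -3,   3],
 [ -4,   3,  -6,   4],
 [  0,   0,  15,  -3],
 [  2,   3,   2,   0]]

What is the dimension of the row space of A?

3

Row reduce to echelon form.
R2 ← R2 − (1/3)·R1: [0, 5, -5, 3]
R4 ← R4 + (1/6)·R1: [0, 2, 3/2, 1/2]
R4 ← R4 − (2/5)·R2: [0, 0, 7/2, -7/10]
R4 ← R4 − (7/30)·R3: [0, 0, 0, 0]
Echelon form has 3 nonzero rows, so rank(A) = 3.
The row space has dimension equal to the rank: 3.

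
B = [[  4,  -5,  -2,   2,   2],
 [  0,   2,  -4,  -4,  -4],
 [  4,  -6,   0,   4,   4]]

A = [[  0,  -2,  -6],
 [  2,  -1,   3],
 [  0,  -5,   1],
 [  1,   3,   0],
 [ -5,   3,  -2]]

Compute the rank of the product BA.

2

First compute BA:
[[-18,  19, -45],
 [ 20,  -6,  10],
 [-28,  22, -50]]
Now row reduce the product.
R2 ← R2 + (10/9)·R1: [0, 136/9, -40]
R3 ← R3 − (14/9)·R1: [0, -68/9, 20]
R3 ← R3 + (1/2)·R2: [0, 0, 0]
2 nonzero rows, so rank(BA) = 2.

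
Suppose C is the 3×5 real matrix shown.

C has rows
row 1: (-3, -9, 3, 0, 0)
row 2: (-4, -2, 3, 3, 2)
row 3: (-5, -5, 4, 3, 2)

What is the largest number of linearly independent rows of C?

2

Row reduce to echelon form.
R2 ← R2 − (4/3)·R1: [0, 10, -1, 3, 2]
R3 ← R3 − (5/3)·R1: [0, 10, -1, 3, 2]
R3 ← R3 − R2: [0, 0, 0, 0, 0]
Echelon form has 2 nonzero rows, so rank(C) = 2.
The rank gives the maximum number of linearly independent rows: 2.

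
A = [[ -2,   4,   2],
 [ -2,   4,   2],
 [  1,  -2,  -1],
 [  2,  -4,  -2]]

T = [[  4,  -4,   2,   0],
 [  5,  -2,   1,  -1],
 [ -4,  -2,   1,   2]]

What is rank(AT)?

First compute AT:
[[  4,  -4,   2,   0],
 [  4,  -4,   2,   0],
 [ -2,   2,  -1,   0],
 [ -4,   4,  -2,   0]]
Now row reduce the product.
R2 ← R2 − R1: [0, 0, 0, 0]
R3 ← R3 + (1/2)·R1: [0, 0, 0, 0]
R4 ← R4 + R1: [0, 0, 0, 0]
1 nonzero row, so rank(AT) = 1.

1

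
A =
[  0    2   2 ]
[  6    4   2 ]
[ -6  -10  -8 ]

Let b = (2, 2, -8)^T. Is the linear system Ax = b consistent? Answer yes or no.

Row reduce the augmented matrix [A | b].
Swap R1 ↔ R2
R3 ← R3 + R1: [0, -6, -6, -6]
R3 ← R3 + (3)·R2: [0, 0, 0, 0]
The echelon form has 2 nonzero rows, and every pivot lies in the first 3 columns, so rank(A) = rank([A|b]) = 2.
The system is consistent.

yes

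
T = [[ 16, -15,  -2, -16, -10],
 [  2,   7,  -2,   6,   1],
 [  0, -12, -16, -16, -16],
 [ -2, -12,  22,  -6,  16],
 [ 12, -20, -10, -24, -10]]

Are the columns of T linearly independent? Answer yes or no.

no

Row reduce T to echelon form.
R2 ← R2 − (1/8)·R1: [0, 71/8, -7/4, 8, 9/4]
R4 ← R4 + (1/8)·R1: [0, -111/8, 87/4, -8, 59/4]
R5 ← R5 − (3/4)·R1: [0, -35/4, -17/2, -12, -5/2]
R3 ← R3 + (96/71)·R2: [0, 0, -1304/71, -368/71, -920/71]
R4 ← R4 + (111/71)·R2: [0, 0, 1350/71, 320/71, 1297/71]
R5 ← R5 + (70/71)·R2: [0, 0, -726/71, -292/71, -20/71]
R4 ← R4 + (675/652)·R3: [0, 0, 0, -140/163, 791/163]
R5 ← R5 − (363/652)·R3: [0, 0, 0, -200/163, 1130/163]
R5 ← R5 − (10/7)·R4: [0, 0, 0, 0, 0]
4 pivots among 5 columns.
Only 4 < 5 pivot columns, so the columns are linearly dependent.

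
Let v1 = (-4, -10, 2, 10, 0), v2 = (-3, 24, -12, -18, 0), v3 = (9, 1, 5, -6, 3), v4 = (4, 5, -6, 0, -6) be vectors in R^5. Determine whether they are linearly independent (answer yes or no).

Form the matrix with these vectors as rows and row reduce.
R2 ← R2 − (3/4)·R1: [0, 63/2, -27/2, -51/2, 0]
R3 ← R3 + (9/4)·R1: [0, -43/2, 19/2, 33/2, 3]
R4 ← R4 + R1: [0, -5, -4, 10, -6]
R3 ← R3 + (43/63)·R2: [0, 0, 2/7, -19/21, 3]
R4 ← R4 + (10/63)·R2: [0, 0, -43/7, 125/21, -6]
R4 ← R4 + (43/2)·R3: [0, 0, 0, -27/2, 117/2]
4 nonzero rows, so the 4 vectors span a space of dimension 4.
Since 4 = 4, the vectors are linearly independent.

yes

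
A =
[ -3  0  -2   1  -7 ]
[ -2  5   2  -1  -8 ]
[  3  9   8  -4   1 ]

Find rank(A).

Row reduce to echelon form.
R2 ← R2 − (2/3)·R1: [0, 5, 10/3, -5/3, -10/3]
R3 ← R3 + R1: [0, 9, 6, -3, -6]
R3 ← R3 − (9/5)·R2: [0, 0, 0, 0, 0]
Echelon form has 2 nonzero rows, so rank(A) = 2.

2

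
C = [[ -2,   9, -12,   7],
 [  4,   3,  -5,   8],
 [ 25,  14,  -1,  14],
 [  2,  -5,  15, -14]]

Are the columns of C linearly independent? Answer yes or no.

yes

Row reduce C to echelon form.
R2 ← R2 + (2)·R1: [0, 21, -29, 22]
R3 ← R3 + (25/2)·R1: [0, 253/2, -151, 203/2]
R4 ← R4 + R1: [0, 4, 3, -7]
R3 ← R3 − (253/42)·R2: [0, 0, 995/42, -1303/42]
R4 ← R4 − (4/21)·R2: [0, 0, 179/21, -235/21]
R4 ← R4 − (358/995)·R3: [0, 0, 0, -28/995]
4 pivots among 4 columns.
Every column is a pivot column, so the columns are linearly independent.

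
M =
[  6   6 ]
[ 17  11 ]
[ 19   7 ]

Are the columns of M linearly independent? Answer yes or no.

Row reduce M to echelon form.
R2 ← R2 − (17/6)·R1: [0, -6]
R3 ← R3 − (19/6)·R1: [0, -12]
R3 ← R3 − (2)·R2: [0, 0]
2 pivots among 2 columns.
Every column is a pivot column, so the columns are linearly independent.

yes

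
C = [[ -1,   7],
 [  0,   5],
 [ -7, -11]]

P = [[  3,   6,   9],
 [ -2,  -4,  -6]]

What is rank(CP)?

First compute CP:
[[-17, -34, -51],
 [-10, -20, -30],
 [  1,   2,   3]]
Now row reduce the product.
R2 ← R2 − (10/17)·R1: [0, 0, 0]
R3 ← R3 + (1/17)·R1: [0, 0, 0]
1 nonzero row, so rank(CP) = 1.

1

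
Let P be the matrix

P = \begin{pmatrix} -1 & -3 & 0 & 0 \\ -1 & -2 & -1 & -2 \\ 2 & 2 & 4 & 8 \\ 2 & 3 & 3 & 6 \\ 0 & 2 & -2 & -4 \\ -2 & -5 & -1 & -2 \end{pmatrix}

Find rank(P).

2

Row reduce to echelon form.
R2 ← R2 − R1: [0, 1, -1, -2]
R3 ← R3 + (2)·R1: [0, -4, 4, 8]
R4 ← R4 + (2)·R1: [0, -3, 3, 6]
R6 ← R6 − (2)·R1: [0, 1, -1, -2]
R3 ← R3 + (4)·R2: [0, 0, 0, 0]
R4 ← R4 + (3)·R2: [0, 0, 0, 0]
R5 ← R5 − (2)·R2: [0, 0, 0, 0]
R6 ← R6 − R2: [0, 0, 0, 0]
Echelon form has 2 nonzero rows, so rank(P) = 2.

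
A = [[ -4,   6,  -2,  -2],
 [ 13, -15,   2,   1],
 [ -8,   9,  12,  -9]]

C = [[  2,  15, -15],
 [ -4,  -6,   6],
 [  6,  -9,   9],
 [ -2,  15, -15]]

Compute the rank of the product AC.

First compute AC:
[[-40, -108, 108],
 [ 96, 282, -282],
 [ 38, -417, 417]]
Now row reduce the product.
R2 ← R2 + (12/5)·R1: [0, 114/5, -114/5]
R3 ← R3 + (19/20)·R1: [0, -2598/5, 2598/5]
R3 ← R3 + (433/19)·R2: [0, 0, 0]
2 nonzero rows, so rank(AC) = 2.

2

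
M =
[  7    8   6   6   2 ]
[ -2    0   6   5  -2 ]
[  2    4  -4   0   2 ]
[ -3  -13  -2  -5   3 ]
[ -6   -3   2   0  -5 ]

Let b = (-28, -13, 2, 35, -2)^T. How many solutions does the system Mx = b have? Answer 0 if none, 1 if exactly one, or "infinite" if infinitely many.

Row reduce the augmented matrix [M | b].
R2 ← R2 + (2/7)·R1: [0, 16/7, 54/7, 47/7, -10/7, -21]
R3 ← R3 − (2/7)·R1: [0, 12/7, -40/7, -12/7, 10/7, 10]
R4 ← R4 + (3/7)·R1: [0, -67/7, 4/7, -17/7, 27/7, 23]
R5 ← R5 + (6/7)·R1: [0, 27/7, 50/7, 36/7, -23/7, -26]
R3 ← R3 − (3/4)·R2: [0, 0, -23/2, -27/4, 5/2, 103/4]
R4 ← R4 + (67/16)·R2: [0, 0, 263/8, 411/16, -17/8, -1039/16]
R5 ← R5 − (27/16)·R2: [0, 0, -47/8, -99/16, -7/8, 151/16]
R4 ← R4 + (263/92)·R3: [0, 0, 0, 147/23, 231/46, 399/46]
R5 ← R5 − (47/92)·R3: [0, 0, 0, -63/23, -99/46, -171/46]
R5 ← R5 + (3/7)·R4: [0, 0, 0, 0, 0, 0]
The echelon form has 4 nonzero rows, and every pivot lies in the first 5 columns, so rank(M) = rank([M|b]) = 4.
The system is consistent.
rank = 4 < 5 unknowns, so there are infinitely many solutions.

infinite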